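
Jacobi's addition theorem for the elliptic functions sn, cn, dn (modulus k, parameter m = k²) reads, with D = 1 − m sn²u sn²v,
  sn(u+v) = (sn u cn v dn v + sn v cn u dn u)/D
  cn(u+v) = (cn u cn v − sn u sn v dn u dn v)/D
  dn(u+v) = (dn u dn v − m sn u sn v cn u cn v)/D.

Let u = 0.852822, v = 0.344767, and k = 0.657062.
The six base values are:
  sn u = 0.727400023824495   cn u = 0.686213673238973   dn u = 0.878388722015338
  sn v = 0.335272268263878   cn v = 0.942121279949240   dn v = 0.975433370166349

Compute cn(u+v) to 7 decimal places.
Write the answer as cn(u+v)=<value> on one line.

cn(u+v)=0.4490714

m = k² = 0.431730471844
D = 1 − m·sn²u·sn²v = 0.9743223905103519
cn(u+v) = (cn u·cn v − sn u·sn v·dn u·dn v)/D = 0.4375402839956348/0.9743223905103519 = 0.449071363090045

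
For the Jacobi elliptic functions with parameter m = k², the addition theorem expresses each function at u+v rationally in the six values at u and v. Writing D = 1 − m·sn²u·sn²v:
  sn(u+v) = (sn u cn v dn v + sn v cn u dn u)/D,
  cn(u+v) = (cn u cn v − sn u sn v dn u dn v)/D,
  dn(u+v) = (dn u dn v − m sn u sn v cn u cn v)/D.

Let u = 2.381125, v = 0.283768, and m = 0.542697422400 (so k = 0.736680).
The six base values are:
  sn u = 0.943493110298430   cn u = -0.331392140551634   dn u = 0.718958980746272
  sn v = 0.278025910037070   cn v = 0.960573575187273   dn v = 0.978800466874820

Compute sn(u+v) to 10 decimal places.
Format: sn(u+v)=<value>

m = k² = 0.5426974224
D = 1 − m·sn²u·sn²v = 0.9626572955797042
sn(u+v) = (sn u·cn v·dn v + sn v·cn u·dn u)/D = 0.8208398106741495/0.9626572955797042 = 0.8526812339585985

sn(u+v)=0.8526812340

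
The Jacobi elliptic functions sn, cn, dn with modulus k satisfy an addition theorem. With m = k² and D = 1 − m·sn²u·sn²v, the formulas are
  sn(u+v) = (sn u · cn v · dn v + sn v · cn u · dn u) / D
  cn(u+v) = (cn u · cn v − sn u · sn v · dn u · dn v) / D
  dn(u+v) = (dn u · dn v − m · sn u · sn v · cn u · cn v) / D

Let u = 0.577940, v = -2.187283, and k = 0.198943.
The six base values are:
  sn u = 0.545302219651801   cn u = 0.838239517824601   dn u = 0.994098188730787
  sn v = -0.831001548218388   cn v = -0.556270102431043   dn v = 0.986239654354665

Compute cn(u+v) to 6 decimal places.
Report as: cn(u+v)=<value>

cn(u+v)=-0.022194

m = k² = 0.039578317249
D = 1 − m·sn²u·sn²v = 0.9918729015234982
cn(u+v) = (cn u·cn v − sn u·sn v·dn u·dn v)/D = -0.02201364035982999/0.9918729015234982 = -0.0221940132914383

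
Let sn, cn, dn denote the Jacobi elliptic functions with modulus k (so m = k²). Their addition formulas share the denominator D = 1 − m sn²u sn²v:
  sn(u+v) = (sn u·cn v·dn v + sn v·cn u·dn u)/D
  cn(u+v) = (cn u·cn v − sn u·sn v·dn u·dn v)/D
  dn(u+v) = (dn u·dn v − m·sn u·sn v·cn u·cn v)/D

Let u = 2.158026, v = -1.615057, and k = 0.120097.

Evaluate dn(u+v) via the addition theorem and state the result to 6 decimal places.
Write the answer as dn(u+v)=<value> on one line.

dn(u+v)=0.998075

sn u = 0.8376939288652098, cn u = -0.5461399834679465, dn u = 0.9949264942653725
sn v = -0.999267740930105, cn v = -0.03826201688939731, dn v = 0.992772796779887
m = k² = 0.014423289409
D = 1 − m·sn²u·sn²v = 0.9898935463491151
dn(u+v) = (dn u·dn v − m·sn u·sn v·cn u·cn v)/D = 0.9879882502474082/0.9898935463491151 = 0.9980752515169597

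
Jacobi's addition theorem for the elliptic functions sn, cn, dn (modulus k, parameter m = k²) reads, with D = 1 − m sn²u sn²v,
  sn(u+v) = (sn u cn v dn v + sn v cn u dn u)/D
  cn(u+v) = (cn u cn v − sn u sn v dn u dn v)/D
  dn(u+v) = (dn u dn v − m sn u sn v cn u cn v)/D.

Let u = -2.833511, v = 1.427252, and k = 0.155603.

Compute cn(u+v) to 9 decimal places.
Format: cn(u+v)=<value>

sn u = -0.3214144556221152, cn u = -0.9469386187695269, dn u = 0.9987485641921035
sn v = 0.9885710563535978, cn v = 0.1507556517677919, dn v = 0.9880981659943484
m = k² = 0.024212293609
D = 1 − m·sn²u·sn²v = 0.9975555423131349
cn(u+v) = (cn u·cn v − sn u·sn v·dn u·dn v)/D = 0.1708100783499005/0.9975555423131349 = 0.1712286395139718

cn(u+v)=0.171228640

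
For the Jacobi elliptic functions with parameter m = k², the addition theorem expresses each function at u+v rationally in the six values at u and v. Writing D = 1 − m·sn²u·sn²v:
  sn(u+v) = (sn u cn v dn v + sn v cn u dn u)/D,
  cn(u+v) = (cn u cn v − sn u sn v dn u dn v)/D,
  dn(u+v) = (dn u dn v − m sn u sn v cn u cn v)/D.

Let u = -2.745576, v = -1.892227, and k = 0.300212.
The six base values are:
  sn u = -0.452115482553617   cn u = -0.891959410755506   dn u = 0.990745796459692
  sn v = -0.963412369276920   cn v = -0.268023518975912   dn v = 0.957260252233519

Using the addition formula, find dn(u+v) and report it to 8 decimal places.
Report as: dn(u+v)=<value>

m = k² = 0.090127244944
D = 1 − m·sn²u·sn²v = 0.9829006622557504
dn(u+v) = (dn u·dn v − m·sn u·sn v·cn u·cn v)/D = 0.9390165404853352/0.9829006622557504 = 0.955352434426383

dn(u+v)=0.95535243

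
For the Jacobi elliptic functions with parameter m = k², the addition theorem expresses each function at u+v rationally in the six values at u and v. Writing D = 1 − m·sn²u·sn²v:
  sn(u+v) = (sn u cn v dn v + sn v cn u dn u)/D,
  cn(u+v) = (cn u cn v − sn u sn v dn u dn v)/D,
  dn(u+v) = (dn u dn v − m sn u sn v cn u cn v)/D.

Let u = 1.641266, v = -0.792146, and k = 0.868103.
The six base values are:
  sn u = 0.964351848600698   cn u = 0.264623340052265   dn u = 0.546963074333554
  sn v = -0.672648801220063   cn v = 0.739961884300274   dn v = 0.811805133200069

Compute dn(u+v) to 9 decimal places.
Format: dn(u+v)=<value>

dn(u+v)=0.790370868

m = k² = 0.753602818609
D = 1 − m·sn²u·sn²v = 0.6829043430124477
dn(u+v) = (dn u·dn v − m·sn u·sn v·cn u·cn v)/D = 0.5397476982061979/0.6829043430124477 = 0.7903708677927672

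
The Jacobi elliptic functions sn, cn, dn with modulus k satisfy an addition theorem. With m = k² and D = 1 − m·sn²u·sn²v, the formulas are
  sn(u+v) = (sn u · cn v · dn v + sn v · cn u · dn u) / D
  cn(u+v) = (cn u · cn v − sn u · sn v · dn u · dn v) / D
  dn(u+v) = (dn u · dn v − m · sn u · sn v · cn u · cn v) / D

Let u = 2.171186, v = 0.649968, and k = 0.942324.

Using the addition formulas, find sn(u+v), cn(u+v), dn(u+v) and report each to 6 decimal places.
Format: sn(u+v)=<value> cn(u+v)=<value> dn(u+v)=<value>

sn u = 0.9927430155038749, cn u = 0.1202551669088408, dn u = 0.3533648957571834
sn v = 0.5754037059726754, cn v = 0.817869534310278, dn v = 0.8402386723849282
m = k² = 0.887974520976
D = 1 − m·sn²u·sn²v = 0.7102526354450999
sn(u+v) = (sn u·cn v·dn v + sn v·cn u·dn u)/D = 0.7066697501349115/0.7102526354450999 = 0.9949554776267137
cn(u+v) = (cn u·cn v − sn u·sn v·dn u·dn v)/D = -0.07125075719577747/0.7102526354450999 = -0.1003174837234165
dn(u+v) = (dn u·dn v − m·sn u·sn v·cn u·cn v)/D = 0.2470226576147144/0.7102526354450999 = 0.347795481899072

sn(u+v)=0.994955 cn(u+v)=-0.100317 dn(u+v)=0.347795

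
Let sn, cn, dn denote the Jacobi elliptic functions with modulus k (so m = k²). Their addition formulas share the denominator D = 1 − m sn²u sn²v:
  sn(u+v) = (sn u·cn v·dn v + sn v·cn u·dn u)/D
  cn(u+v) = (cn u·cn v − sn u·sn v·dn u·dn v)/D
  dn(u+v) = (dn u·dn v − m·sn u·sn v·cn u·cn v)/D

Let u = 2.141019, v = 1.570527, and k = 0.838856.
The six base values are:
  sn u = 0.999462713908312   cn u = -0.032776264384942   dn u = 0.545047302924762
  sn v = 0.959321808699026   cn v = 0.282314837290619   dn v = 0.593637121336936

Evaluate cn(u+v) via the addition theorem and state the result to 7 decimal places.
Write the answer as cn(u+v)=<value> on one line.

cn(u+v)=-0.9047982

m = k² = 0.703679388736
D = 1 − m·sn²u·sn²v = 0.3531007324227471
cn(u+v) = (cn u·cn v − sn u·sn v·dn u·dn v)/D = -0.3194849166052531/0.3531007324227471 = -0.9047982268775141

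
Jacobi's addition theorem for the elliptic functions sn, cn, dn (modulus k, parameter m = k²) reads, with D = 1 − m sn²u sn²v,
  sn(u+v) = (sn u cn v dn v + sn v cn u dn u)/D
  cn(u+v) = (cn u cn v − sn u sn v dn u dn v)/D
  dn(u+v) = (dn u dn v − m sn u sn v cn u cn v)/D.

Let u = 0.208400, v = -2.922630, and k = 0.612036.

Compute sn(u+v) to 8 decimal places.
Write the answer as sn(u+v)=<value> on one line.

sn u = 0.2063471278511434, cn u = 0.9784788514973555, dn u = 0.9919931266821417
sn v = -0.5526957053311471, cn v = -0.8333831395633738, dn v = 0.9410492182835834
m = k² = 0.374588065296
D = 1 − m·sn²u·sn²v = 0.995127823948092
sn(u+v) = (sn u·cn v·dn v + sn v·cn u·dn u)/D = -0.698299607723384/0.995127823948092 = -0.7017185038128416

sn(u+v)=-0.70171850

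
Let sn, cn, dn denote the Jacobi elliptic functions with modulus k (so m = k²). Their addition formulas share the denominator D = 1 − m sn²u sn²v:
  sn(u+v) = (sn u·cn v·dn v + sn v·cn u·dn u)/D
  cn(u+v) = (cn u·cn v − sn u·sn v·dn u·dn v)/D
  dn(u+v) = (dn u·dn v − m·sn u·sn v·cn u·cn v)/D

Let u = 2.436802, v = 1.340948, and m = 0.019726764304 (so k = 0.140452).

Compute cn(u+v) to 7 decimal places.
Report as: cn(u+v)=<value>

cn(u+v)=-0.8140163

sn u = 0.6588963569393279, cn u = -0.7522337341625153, dn u = 0.9957086599834565
sn v = 0.9724282705781719, cn v = 0.2332021839098975, dn v = 0.9906291139574376
m = k² = 0.019726764304
D = 1 − m·sn²u·sn²v = 0.9919014881733125
cn(u+v) = (cn u·cn v − sn u·sn v·dn u·dn v)/D = -0.8074239700425781/0.9919014881733125 = -0.8140162905991112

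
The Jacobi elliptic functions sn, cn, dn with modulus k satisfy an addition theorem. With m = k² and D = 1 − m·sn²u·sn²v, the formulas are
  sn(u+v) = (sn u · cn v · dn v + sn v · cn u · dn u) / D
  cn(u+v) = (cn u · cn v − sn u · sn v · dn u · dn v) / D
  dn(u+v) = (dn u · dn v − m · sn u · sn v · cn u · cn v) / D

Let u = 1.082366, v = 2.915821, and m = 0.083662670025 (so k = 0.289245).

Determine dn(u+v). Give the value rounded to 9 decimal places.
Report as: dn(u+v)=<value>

dn(u+v)=0.979023449

sn u = 0.8764336612649056, cn u = 0.4815226239771011, dn u = 0.967334324019783
sn v = 0.2901787158903741, cn v = -0.956972472354463, dn v = 0.9964714219216711
m = k² = 0.083662670025
D = 1 − m·sn²u·sn²v = 0.9945887085182313
dn(u+v) = (dn u·dn v − m·sn u·sn v·cn u·cn v)/D = 0.9737256677159921/0.9945887085182313 = 0.9790234489658327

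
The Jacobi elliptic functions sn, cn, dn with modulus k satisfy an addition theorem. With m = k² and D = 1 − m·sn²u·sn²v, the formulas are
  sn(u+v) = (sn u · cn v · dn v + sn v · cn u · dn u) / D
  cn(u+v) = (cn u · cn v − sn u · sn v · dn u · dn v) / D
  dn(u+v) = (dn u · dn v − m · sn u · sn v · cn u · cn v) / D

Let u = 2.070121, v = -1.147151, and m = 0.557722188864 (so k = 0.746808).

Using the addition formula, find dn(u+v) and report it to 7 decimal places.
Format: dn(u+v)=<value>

dn(u+v)=0.8237868

sn u = 0.9940440700508461, cn u = -0.1089788364626301, dn u = 0.6700011459513171
sn v = -0.8623434370597671, cn v = 0.506323806037152, dn v = 0.7650212996374017
m = k² = 0.557722188864
D = 1 − m·sn²u·sn²v = 0.590183230194152
dn(u+v) = (dn u·dn v − m·sn u·sn v·cn u·cn v)/D = 0.4861851749309399/0.590183230194152 = 0.8237868344225912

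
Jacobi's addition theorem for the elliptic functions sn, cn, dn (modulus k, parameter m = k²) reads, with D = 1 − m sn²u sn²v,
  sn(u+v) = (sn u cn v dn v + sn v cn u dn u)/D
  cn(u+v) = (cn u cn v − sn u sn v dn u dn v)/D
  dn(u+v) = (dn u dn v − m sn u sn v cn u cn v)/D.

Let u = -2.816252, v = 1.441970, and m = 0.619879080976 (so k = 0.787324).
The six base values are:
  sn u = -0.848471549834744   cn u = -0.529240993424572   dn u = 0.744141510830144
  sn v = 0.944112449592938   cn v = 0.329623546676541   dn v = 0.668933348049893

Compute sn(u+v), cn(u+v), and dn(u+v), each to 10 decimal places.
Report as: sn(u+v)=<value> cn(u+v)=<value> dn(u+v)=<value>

sn(u+v)=-0.9280543195 cn(u+v)=0.3724448685 dn(u+v)=0.6827207023

m = k² = 0.619879080976
D = 1 − m·sn²u·sn²v = 0.6022327721710038
sn(u+v) = (sn u·cn v·dn v + sn v·cn u·dn u)/D = -0.5589047255547916/0.6022327721710038 = -0.9280543194950719
cn(u+v) = (cn u·cn v − sn u·sn v·dn u·dn v)/D = 0.2242985056332191/0.6022327721710038 = 0.3724448684926924
dn(u+v) = (dn u·dn v − m·sn u·sn v·cn u·cn v)/D = 0.4111567811699833/0.6022327721710038 = 0.6827207023088333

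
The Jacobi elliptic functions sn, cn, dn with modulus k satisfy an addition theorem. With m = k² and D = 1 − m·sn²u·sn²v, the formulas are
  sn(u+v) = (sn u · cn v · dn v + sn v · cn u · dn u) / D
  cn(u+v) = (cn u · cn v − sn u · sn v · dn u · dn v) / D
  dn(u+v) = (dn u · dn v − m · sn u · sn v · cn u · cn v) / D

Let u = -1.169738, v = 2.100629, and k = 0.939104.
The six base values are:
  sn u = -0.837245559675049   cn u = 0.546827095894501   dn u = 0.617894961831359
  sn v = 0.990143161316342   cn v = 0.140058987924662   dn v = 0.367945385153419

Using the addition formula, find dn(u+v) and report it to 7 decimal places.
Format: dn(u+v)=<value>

dn(u+v)=0.7192943

m = k² = 0.881916322816
D = 1 − m·sn²u·sn²v = 0.3939212306739513
dn(u+v) = (dn u·dn v − m·sn u·sn v·cn u·cn v)/D = 0.283345308715054/0.3939212306739513 = 0.7192943326011767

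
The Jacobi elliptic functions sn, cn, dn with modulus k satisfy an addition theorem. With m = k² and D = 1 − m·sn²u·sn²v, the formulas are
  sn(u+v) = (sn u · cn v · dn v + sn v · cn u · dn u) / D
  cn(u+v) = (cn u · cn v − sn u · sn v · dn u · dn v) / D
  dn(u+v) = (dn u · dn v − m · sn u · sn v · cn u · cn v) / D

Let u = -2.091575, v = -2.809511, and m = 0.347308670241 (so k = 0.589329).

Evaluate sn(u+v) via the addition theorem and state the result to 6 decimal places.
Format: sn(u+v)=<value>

sn u = -0.959982481910612, cn u = -0.2800600550323831, dn u = 0.8245798997266582
sn v = -0.6127705452636239, cn v = -0.7902608802524145, dn v = 0.9325180169476295
m = k² = 0.347308670241
D = 1 − m·sn²u·sn²v = 0.879818393810786
sn(u+v) = (sn u·cn v·dn v + sn v·cn u·dn u)/D = 0.8489505603561884/0.879818393810786 = 0.964915676153463

sn(u+v)=0.964916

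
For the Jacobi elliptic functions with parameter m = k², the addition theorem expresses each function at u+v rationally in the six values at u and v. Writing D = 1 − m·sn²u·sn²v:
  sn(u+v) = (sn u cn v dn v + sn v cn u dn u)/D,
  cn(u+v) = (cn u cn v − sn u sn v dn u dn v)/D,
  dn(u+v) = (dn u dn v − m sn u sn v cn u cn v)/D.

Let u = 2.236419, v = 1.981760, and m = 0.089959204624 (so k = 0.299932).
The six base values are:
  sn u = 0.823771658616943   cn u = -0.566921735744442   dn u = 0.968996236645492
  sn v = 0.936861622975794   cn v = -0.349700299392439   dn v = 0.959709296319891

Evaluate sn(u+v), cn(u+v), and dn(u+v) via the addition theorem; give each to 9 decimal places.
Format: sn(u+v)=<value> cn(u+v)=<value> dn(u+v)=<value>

sn(u+v)=-0.835915948 cn(u+v)=-0.548857476 dn(u+v)=0.968060181

m = k² = 0.089959204624
D = 1 − m·sn²u·sn²v = 0.9464190761259267
sn(u+v) = (sn u·cn v·dn v + sn v·cn u·dn u)/D = -0.7911267987741009/0.9464190761259267 = -0.8359159475234803
cn(u+v) = (cn u·cn v − sn u·sn v·dn u·dn v)/D = -0.5194491851148638/0.9464190761259267 = -0.5488574757402163
dn(u+v) = (dn u·dn v − m·sn u·sn v·cn u·cn v)/D = 0.9161906219091445/0.9464190761259267 = 0.9680601807599658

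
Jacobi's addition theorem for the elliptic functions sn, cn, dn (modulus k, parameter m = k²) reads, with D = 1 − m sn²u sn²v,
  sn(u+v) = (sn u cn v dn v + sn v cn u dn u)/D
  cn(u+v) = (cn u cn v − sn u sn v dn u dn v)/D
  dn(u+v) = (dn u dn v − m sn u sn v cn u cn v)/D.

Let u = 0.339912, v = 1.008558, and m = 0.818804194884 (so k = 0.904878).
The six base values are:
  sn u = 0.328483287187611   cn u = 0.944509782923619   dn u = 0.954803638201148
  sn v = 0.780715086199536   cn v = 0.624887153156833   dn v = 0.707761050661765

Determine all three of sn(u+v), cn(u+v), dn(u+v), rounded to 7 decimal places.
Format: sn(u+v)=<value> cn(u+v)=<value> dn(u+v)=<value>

sn(u+v)=0.8976851 cn(u+v)=0.4406375 dn(u+v)=0.5832461

m = k² = 0.818804194884
D = 1 − m·sn²u·sn²v = 0.9461492497463923
sn(u+v) = (sn u·cn v·dn v + sn v·cn u·dn u)/D = 0.8493441164118678/0.9461492497463923 = 0.897685134390296
cn(u+v) = (cn u·cn v − sn u·sn v·dn u·dn v)/D = 0.416908832614763/0.9461492497463923 = 0.4406374921573019
dn(u+v) = (dn u·dn v − m·sn u·sn v·cn u·cn v)/D = 0.5518378277653107/0.9461492497463923 = 0.5832460660019826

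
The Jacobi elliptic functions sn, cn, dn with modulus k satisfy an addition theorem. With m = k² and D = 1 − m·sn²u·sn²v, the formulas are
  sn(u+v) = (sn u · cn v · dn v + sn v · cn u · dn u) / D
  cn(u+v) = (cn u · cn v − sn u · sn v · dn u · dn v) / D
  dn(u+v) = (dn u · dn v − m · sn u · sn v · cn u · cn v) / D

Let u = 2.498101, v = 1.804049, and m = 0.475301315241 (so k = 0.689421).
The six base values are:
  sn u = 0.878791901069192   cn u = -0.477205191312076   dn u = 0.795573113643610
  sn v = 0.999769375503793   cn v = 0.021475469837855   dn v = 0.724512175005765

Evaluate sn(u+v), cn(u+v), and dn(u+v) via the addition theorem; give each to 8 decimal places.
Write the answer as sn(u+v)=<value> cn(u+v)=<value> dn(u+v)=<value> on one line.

sn(u+v)=-0.57792977 cn(u+v)=-0.81608650 dn(u+v)=0.91719574

m = k² = 0.475301315241
D = 1 − m·sn²u·sn²v = 0.6331058672623633
sn(u+v) = (sn u·cn v·dn v + sn v·cn u·dn u)/D = -0.3658907293977908/0.6331058672623633 = -0.5779297718088643
cn(u+v) = (cn u·cn v − sn u·sn v·dn u·dn v)/D = -0.5166691526526253/0.6331058672623633 = -0.8160865020676142
dn(u+v) = (dn u·dn v − m·sn u·sn v·cn u·cn v)/D = 0.5806820024694159/0.6331058672623633 = 0.9171957369157936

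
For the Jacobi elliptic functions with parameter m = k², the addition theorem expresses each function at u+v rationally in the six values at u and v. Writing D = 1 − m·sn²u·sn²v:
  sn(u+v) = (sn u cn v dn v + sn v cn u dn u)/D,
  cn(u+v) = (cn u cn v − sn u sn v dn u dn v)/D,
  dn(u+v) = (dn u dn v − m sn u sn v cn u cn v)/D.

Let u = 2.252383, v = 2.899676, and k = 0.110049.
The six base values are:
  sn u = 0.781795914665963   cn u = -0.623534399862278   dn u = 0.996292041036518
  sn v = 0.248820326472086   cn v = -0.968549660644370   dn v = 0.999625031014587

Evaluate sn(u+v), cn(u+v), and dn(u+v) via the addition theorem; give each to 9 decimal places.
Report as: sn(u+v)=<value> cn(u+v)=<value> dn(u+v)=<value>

m = k² = 0.012110782401
D = 1 − m·sn²u·sn²v = 0.9995417202098567
sn(u+v) = (sn u·cn v·dn v + sn v·cn u·dn u)/D = -0.9114969886653313/0.9995417202098567 = -0.9119149008347143
cn(u+v) = (cn u·cn v − sn u·sn v·dn u·dn v)/D = 0.4101912847612836/0.9995417202098567 = 0.4103793533252046
dn(u+v) = (dn u·dn v − m·sn u·sn v·cn u·cn v)/D = 0.9944956954821884/0.9995417202098567 = 0.9949516617209246

sn(u+v)=-0.911914901 cn(u+v)=0.410379353 dn(u+v)=0.994951662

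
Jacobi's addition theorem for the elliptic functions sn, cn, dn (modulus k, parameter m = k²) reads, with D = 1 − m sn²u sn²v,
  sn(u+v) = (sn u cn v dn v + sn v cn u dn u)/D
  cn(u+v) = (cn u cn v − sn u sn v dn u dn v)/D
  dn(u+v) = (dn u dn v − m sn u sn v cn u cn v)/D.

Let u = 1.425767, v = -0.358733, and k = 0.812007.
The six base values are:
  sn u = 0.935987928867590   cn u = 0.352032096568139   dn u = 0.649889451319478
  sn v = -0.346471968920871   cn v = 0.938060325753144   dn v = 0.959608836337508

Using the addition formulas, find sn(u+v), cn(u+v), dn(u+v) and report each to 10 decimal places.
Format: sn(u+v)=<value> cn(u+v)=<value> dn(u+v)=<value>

sn(u+v)=0.8201537222 cn(u+v)=0.5721432268 dn(u+v)=0.7459780215

m = k² = 0.659355368049
D = 1 − m·sn²u·sn²v = 0.930658018137661
sn(u+v) = (sn u·cn v·dn v + sn v·cn u·dn u)/D = 0.7632826376464362/0.930658018137661 = 0.8201537221737373
cn(u+v) = (cn u·cn v − sn u·sn v·dn u·dn v)/D = 0.5324696815701511/0.930658018137661 = 0.5721432268274825
dn(u+v) = (dn u·dn v − m·sn u·sn v·cn u·cn v)/D = 0.6942504270731569/0.930658018137661 = 0.7459780215104372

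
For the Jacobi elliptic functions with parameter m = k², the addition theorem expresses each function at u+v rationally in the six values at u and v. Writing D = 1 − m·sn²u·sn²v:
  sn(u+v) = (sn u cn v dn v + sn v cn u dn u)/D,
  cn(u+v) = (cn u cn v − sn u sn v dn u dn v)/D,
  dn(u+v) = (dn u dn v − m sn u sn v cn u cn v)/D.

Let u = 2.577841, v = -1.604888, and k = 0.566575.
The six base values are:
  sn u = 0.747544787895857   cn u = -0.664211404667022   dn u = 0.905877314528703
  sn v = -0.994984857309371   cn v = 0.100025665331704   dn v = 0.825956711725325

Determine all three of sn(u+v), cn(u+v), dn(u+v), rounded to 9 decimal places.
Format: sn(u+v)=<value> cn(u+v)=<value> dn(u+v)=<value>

m = k² = 0.321007230625
D = 1 − m·sn²u·sn²v = 0.8224084928078525
sn(u+v) = (sn u·cn v·dn v + sn v·cn u·dn u)/D = 0.6604362723354727/0.8224084928078525 = 0.8030513766712487
cn(u+v) = (cn u·cn v − sn u·sn v·dn u·dn v)/D = 0.4900812781836386/0.8224084928078525 = 0.5959097972230464
dn(u+v) = (dn u·dn v − m·sn u·sn v·cn u·cn v)/D = 0.7323524129856012/0.8224084928078525 = 0.8904971427097214

sn(u+v)=0.803051377 cn(u+v)=0.595909797 dn(u+v)=0.890497143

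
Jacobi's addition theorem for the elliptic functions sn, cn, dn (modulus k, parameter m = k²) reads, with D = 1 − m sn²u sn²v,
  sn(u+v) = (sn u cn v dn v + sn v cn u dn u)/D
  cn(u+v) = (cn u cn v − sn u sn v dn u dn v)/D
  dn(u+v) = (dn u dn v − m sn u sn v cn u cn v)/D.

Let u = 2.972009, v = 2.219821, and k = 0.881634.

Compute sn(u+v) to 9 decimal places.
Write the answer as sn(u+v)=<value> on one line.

sn(u+v)=-0.660984893

sn u = 0.9258968275190466, cn u = -0.3777764746383301, dn u = 0.57762517513728
sn v = 0.9999856534994821, cn v = -0.005356565617417089, dn v = 0.4719574052148246
m = k² = 0.777278509956
D = 1 − m·sn²u·sn²v = 0.3336699623722773
sn(u+v) = (sn u·cn v·dn v + sn v·cn u·dn u)/D = -0.2205508044722963/0.3336699623722773 = -0.6609848932887361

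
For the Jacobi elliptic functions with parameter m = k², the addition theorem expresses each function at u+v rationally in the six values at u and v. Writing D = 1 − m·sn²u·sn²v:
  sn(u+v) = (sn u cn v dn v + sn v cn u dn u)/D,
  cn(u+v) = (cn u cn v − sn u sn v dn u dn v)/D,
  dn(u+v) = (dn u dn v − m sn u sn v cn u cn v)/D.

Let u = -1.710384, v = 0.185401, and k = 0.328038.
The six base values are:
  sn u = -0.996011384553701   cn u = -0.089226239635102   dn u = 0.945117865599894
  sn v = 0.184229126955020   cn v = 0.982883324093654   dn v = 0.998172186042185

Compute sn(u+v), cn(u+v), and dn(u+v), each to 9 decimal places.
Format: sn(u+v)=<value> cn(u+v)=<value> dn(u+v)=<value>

sn(u+v)=-0.996319408 cn(u+v)=0.085718355 dn(u+v)=0.945082929

m = k² = 0.107608929444
D = 1 − m·sn²u·sn²v = 0.9963767900205842
sn(u+v) = (sn u·cn v·dn v + sn v·cn u·dn u)/D = -0.992709534025427/0.9963767900205842 = -0.9963194084488044
cn(u+v) = (cn u·cn v − sn u·sn v·dn u·dn v)/D = 0.08540777919336618/0.9963767900205842 = 0.08571835479186718
dn(u+v) = (dn u·dn v − m·sn u·sn v·cn u·cn v)/D = 0.9416586946522879/0.9963767900205842 = 0.9450829285503872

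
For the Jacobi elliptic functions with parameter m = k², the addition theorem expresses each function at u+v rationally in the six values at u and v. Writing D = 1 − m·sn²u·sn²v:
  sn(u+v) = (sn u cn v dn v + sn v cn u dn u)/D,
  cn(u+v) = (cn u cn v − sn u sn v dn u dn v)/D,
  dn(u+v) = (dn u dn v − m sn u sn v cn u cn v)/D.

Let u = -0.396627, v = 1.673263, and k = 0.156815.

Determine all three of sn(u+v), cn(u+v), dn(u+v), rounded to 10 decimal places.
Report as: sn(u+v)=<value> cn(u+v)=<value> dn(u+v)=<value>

sn(u+v)=0.9552465449 cn(u+v)=0.2958108154 dn(u+v)=0.9887167758

sn u = -0.3860808601610133, cn u = 0.9224649421074668, dn u = 0.998165573663646
sn v = 0.995813999817954, cn v = -0.09140283237716397, dn v = 0.9877319982018334
m = k² = 0.024590944225
D = 1 − m·sn²u·sn²v = 0.9963651356815384
sn(u+v) = (sn u·cn v·dn v + sn v·cn u·dn u)/D = 0.9517743532832127/0.9963651356815384 = 0.9552465448644743
cn(u+v) = (cn u·cn v − sn u·sn v·dn u·dn v)/D = 0.2947355832505006/0.9963651356815384 = 0.2958108154285167
dn(u+v) = (dn u·dn v − m·sn u·sn v·cn u·cn v)/D = 0.9851229244491509/0.9963651356815384 = 0.9887167757784925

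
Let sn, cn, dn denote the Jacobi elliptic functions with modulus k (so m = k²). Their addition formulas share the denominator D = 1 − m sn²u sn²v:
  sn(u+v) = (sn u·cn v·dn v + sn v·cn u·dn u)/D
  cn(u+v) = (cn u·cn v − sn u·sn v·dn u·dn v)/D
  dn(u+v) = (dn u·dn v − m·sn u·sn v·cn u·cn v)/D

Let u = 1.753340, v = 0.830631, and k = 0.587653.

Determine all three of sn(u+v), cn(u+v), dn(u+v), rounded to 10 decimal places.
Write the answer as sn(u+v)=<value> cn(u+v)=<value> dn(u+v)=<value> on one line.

sn u = 0.9999533441818179, cn u = -0.00965968216862758, dn u = 0.8091329771496506
sn v = 0.7187984925226021, cn v = 0.6952184744001232, dn v = 0.9064076259093244
m = k² = 0.345336048409
D = 1 − m·sn²u·sn²v = 0.821591433067033
sn(u+v) = (sn u·cn v·dn v + sn v·cn u·dn u)/D = 0.6245038210650252/0.821591433067033 = 0.7601148161121009
cn(u+v) = (cn u·cn v − sn u·sn v·dn u·dn v)/D = -0.5338608998272152/0.821591433067033 = -0.6497887859349891
dn(u+v) = (dn u·dn v − m·sn u·sn v·cn u·cn v)/D = 0.7350712139315194/0.821591433067033 = 0.8946919166226817

sn(u+v)=0.7601148161 cn(u+v)=-0.6497887859 dn(u+v)=0.8946919166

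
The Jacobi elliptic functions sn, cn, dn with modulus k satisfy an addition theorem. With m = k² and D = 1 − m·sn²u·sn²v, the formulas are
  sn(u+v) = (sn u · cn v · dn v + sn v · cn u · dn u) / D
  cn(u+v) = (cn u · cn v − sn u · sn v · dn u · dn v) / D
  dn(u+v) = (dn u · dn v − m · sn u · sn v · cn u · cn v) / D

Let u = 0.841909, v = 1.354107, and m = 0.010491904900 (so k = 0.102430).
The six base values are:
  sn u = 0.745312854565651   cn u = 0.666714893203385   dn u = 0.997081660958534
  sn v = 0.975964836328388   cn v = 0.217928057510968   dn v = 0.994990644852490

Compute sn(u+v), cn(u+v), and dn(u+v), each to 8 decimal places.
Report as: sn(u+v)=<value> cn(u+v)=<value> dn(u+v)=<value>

sn(u+v)=0.81492625 cn(u+v)=-0.57956467 dn(u+v)=0.99651005

m = k² = 0.0104919049
D = 1 − m·sn²u·sn²v = 0.9944486333799231
sn(u+v) = (sn u·cn v·dn v + sn v·cn u·dn u)/D = 0.8104022969553431/0.9944486333799231 = 0.8149262513448835
cn(u+v) = (cn u·cn v − sn u·sn v·dn u·dn v)/D = -0.5763472924554262/0.9944486333799231 = -0.5795646684098123
dn(u+v) = (dn u·dn v − m·sn u·sn v·cn u·cn v)/D = 0.9909780553235292/0.9944486333799231 = 0.9965100479402359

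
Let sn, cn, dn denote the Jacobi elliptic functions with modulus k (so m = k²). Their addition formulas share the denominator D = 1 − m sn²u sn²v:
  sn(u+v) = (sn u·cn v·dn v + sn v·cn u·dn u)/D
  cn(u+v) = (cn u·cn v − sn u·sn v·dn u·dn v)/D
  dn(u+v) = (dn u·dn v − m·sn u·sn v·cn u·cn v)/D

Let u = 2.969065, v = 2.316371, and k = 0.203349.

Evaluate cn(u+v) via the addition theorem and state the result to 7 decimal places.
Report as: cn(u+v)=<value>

cn(u+v)=0.4909251

sn u = 0.2042747453874025, cn u = -0.9789135959812346, dn u = 0.9991368805435661
sn v = 0.754385752812946, cn v = -0.6564313642360827, dn v = 0.988163619574736
m = k² = 0.041350815801
D = 1 − m·sn²u·sn²v = 0.9990180250856447
cn(u+v) = (cn u·cn v − sn u·sn v·dn u·dn v)/D = 0.4904430731535195/0.9990180250856447 = 0.4909251493349926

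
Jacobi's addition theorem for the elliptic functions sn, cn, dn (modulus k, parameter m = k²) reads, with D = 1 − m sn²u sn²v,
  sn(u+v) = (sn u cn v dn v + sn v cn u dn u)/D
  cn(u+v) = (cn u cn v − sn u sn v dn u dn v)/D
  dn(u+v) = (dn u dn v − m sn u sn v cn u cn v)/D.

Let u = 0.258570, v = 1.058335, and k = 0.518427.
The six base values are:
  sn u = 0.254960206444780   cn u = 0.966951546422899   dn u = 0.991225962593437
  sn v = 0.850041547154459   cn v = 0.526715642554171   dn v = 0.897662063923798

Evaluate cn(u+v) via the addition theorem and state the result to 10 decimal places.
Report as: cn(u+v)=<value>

m = k² = 0.268766554329
D = 1 − m·sn²u·sn²v = 0.9873759026780222
cn(u+v) = (cn u·cn v − sn u·sn v·dn u·dn v)/D = 0.3164680730580758/0.9873759026780222 = 0.32051427647741

cn(u+v)=0.3205142765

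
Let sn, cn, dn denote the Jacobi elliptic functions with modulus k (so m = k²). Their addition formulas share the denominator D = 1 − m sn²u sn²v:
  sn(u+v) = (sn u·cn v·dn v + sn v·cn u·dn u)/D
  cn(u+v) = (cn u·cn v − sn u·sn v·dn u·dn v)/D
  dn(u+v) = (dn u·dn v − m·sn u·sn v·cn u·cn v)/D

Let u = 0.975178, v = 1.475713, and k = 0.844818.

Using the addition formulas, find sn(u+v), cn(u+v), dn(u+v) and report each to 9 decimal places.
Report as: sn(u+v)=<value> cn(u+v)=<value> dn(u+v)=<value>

sn(u+v)=0.981496562 cn(u+v)=-0.191479761 dn(u+v)=0.558972843

sn u = 0.7739425431535608, cn u = 0.6332558250004485, dn u = 0.7566323288156894
sn v = 0.9404009848761293, cn v = 0.3400676221636015, dn v = 0.6073064355342281
m = k² = 0.713717453124
D = 1 − m·sn²u·sn²v = 0.6219320102680002
sn(u+v) = (sn u·cn v·dn v + sn v·cn u·dn u)/D = 0.6104241298906688/0.6219320102680002 = 0.9814965620239221
cn(u+v) = (cn u·cn v − sn u·sn v·dn u·dn v)/D = -0.1190873924612334/0.6219320102680002 = -0.1914797606412263
dn(u+v) = (dn u·dn v − m·sn u·sn v·cn u·cn v)/D = 0.3476431041112697/0.6219320102680002 = 0.5589728432879099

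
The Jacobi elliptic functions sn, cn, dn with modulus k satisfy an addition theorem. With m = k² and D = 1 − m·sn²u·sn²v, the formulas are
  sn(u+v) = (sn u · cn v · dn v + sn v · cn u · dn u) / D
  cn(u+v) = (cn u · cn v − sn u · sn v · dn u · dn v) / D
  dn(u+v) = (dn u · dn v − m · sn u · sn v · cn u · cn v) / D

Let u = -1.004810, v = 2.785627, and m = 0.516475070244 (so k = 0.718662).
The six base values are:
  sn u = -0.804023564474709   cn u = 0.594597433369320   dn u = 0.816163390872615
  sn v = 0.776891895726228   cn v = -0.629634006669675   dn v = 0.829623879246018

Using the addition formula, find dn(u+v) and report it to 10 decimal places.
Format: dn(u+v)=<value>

m = k² = 0.516475070244
D = 1 − m·sn²u·sn²v = 0.7984846653347341
dn(u+v) = (dn u·dn v − m·sn u·sn v·cn u·cn v)/D = 0.5563300531476202/0.7984846653347341 = 0.696732294682704

dn(u+v)=0.6967322947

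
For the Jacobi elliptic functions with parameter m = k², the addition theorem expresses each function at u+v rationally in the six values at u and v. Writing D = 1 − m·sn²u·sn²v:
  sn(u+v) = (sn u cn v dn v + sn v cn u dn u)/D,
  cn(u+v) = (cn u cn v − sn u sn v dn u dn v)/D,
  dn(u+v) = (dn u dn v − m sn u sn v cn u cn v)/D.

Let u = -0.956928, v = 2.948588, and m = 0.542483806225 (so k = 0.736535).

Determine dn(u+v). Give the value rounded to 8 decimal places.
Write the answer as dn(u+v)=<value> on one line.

dn(u+v)=0.67822538

sn u = -0.7780524567781884, cn u = 0.6281993111277863, dn u = 0.8195114101229801
sn v = 0.710164806960774, cn v = -0.7040354727954882, dn v = 0.8522951034089799
m = k² = 0.542483806225
D = 1 − m·sn²u·sn²v = 0.8343761680956645
dn(u+v) = (dn u·dn v − m·sn u·sn v·cn u·cn v)/D = 0.5658950905485453/0.8343761680956645 = 0.6782253762593843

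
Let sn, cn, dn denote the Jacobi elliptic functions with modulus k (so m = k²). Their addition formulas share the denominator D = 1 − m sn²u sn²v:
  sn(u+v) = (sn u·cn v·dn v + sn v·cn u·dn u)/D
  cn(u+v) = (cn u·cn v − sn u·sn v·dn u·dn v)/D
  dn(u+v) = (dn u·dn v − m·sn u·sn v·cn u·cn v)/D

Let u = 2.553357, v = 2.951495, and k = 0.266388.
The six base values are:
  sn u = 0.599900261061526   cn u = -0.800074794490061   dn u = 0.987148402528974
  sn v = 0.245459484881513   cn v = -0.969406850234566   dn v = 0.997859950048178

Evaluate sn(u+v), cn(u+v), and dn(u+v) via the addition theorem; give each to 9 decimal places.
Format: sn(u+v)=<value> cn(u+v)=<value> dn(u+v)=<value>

sn(u+v)=-0.775357980 cn(u+v)=0.631521973 dn(u+v)=0.978436878

m = k² = 0.070962566544
D = 1 − m·sn²u·sn²v = 0.998461324448125
sn(u+v) = (sn u·cn v·dn v + sn v·cn u·dn u)/D = -0.7741649557803813/0.998461324448125 = -0.7753579801483868
cn(u+v) = (cn u·cn v − sn u·sn v·dn u·dn v)/D = 0.6305502657681339/0.998461324448125 = 0.6315219731887513
dn(u+v) = (dn u·dn v − m·sn u·sn v·cn u·cn v)/D = 0.9769313811991357/0.998461324448125 = 0.9784368781025249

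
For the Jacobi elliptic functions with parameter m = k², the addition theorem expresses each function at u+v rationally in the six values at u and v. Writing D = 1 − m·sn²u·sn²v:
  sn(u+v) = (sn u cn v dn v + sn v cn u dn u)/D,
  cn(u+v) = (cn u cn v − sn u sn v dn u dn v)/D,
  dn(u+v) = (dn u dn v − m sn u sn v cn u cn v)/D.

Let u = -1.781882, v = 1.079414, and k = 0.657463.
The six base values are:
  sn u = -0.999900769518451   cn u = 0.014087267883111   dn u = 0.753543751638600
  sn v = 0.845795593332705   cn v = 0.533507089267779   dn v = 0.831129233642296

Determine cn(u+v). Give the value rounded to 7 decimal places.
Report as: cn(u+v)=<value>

m = k² = 0.432257596369
D = 1 − m·sn²u·sn²v = 0.6908371689019437
cn(u+v) = (cn u·cn v − sn u·sn v·dn u·dn v)/D = 0.5371783108080174/0.6908371689019437 = 0.777575867352128

cn(u+v)=0.7775759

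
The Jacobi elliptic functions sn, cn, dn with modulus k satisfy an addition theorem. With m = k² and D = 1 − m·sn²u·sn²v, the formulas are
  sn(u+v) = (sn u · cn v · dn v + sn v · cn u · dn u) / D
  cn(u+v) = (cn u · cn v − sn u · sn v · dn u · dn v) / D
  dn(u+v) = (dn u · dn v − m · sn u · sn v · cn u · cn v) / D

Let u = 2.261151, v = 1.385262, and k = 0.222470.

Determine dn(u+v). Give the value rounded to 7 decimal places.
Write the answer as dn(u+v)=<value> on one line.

dn(u+v)=0.9950307

sn u = 0.7925698111643544, cn u = -0.6097811856977055, dn u = 0.9843323613465164
sn v = 0.9799772479412739, cn v = 0.1991095013238872, dn v = 0.9759452981792472
m = k² = 0.0494929009
D = 1 − m·sn²u·sn²v = 0.9701427401729321
dn(u+v) = (dn u·dn v − m·sn u·sn v·cn u·cn v)/D = 0.9653218046171237/0.9701427401729321 = 0.9950306946017562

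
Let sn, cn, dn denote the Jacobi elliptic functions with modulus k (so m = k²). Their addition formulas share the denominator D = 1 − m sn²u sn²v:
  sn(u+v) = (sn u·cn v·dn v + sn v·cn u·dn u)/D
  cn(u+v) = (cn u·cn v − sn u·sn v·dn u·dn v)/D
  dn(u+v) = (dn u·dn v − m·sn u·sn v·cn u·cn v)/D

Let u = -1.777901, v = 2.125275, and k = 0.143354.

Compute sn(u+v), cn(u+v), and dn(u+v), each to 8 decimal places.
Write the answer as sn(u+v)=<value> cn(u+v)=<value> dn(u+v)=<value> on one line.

sn(u+v)=0.34029807 cn(u+v)=0.94031762 dn(u+v)=0.99880940

sn u = -0.9806754633971708, cn u = -0.19564159959156, dn u = 0.9900687900995261
sn v = 0.8570948638561576, cn v = -0.5151586108679487, dn v = 0.9924230248236391
m = k² = 0.020550369316
D = 1 − m·sn²u·sn²v = 0.9854812898546538
sn(u+v) = (sn u·cn v·dn v + sn v·cn u·dn u)/D = 0.3353573847203212/0.9854812898546538 = 0.3402980738170911
cn(u+v) = (cn u·cn v − sn u·sn v·dn u·dn v)/D = 0.9266654181349052/0.9854812898546538 = 0.940317617061585
dn(u+v) = (dn u·dn v − m·sn u·sn v·cn u·cn v)/D = 0.9843079721775997/0.9854812898546538 = 0.9988093962928234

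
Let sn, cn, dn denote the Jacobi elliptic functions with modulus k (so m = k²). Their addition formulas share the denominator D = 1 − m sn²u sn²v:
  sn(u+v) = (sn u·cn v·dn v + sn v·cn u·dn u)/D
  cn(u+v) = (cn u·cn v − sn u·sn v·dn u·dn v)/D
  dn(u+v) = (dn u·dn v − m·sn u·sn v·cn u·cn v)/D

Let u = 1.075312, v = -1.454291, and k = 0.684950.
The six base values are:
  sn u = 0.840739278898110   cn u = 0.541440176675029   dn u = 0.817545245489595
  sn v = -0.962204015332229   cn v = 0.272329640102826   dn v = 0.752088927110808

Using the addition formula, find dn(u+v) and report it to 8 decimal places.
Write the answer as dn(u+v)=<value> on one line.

m = k² = 0.4691565025
D = 1 − m·sn²u·sn²v = 0.6929742890932145
dn(u+v) = (dn u·dn v − m·sn u·sn v·cn u·cn v)/D = 0.6708285212150205/0.6929742890932145 = 0.9680424393419088

dn(u+v)=0.96804244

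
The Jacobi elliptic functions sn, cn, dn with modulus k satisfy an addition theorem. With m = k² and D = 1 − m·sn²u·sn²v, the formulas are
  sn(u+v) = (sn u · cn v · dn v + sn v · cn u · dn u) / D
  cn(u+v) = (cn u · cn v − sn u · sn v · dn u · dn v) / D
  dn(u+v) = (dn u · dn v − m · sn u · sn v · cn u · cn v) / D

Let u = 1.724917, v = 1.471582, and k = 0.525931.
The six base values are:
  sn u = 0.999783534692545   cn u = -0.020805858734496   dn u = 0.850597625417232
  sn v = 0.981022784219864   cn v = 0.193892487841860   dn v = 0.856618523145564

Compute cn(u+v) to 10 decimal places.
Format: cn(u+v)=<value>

m = k² = 0.276603416761
D = 1 − m·sn²u·sn²v = 0.7339105298894483
cn(u+v) = (cn u·cn v − sn u·sn v·dn u·dn v)/D = -0.7186895352744403/0.7339105298894483 = -0.9792604220880974

cn(u+v)=-0.9792604221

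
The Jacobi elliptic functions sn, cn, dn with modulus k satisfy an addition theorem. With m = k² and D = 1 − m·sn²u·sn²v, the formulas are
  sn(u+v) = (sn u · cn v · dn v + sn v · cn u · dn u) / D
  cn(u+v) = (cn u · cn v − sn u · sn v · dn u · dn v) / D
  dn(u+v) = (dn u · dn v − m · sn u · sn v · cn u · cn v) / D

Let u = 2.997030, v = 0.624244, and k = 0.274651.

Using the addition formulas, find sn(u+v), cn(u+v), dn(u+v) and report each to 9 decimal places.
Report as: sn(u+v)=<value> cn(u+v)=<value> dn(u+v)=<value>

sn(u+v)=-0.404925956 cn(u+v)=-0.914349479 dn(u+v)=0.993796558

sn u = 0.2048903356485827, cn u = -0.9787849357023284, dn u = 0.9984154003735751
sn v = 0.5821888904355866, cn v = 0.8130535627210427, dn v = 0.9871334186661935
m = k² = 0.075433171801
D = 1 − m·sn²u·sn²v = 0.9989266703054422
sn(u+v) = (sn u·cn v·dn v + sn v·cn u·dn u)/D = -0.4044913365287894/0.9989266703054422 = -0.4049259555810117
cn(u+v) = (cn u·cn v − sn u·sn v·dn u·dn v)/D = -0.9133680809622544/0.9989266703054422 = -0.9143494794097083
dn(u+v) = (dn u·dn v − m·sn u·sn v·cn u·cn v)/D = 0.9927298861752834/0.9989266703054422 = 0.9937965575308306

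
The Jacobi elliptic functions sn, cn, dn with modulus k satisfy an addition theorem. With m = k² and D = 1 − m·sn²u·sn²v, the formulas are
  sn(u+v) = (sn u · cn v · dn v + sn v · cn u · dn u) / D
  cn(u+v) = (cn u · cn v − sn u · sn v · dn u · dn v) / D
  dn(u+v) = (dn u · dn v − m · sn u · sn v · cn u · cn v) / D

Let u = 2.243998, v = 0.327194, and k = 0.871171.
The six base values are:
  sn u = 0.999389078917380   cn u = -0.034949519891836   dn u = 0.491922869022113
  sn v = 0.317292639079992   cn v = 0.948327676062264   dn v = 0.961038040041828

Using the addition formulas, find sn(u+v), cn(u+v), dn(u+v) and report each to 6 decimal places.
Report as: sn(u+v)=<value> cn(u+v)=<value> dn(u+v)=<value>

sn(u+v)=0.980166 cn(u+v)=-0.198178 dn(u+v)=0.520450

m = k² = 0.758938911241
D = 1 − m·sn²u·sn²v = 0.923687441823573
sn(u+v) = (sn u·cn v·dn v + sn v·cn u·dn u)/D = 0.9053671469180635/0.923687441823573 = 0.9801661318796962
cn(u+v) = (cn u·cn v − sn u·sn v·dn u·dn v)/D = -0.1830541435314214/0.923687441823573 = -0.1981775817694675
dn(u+v) = (dn u·dn v − m·sn u·sn v·cn u·cn v)/D = 0.4807328820997614/0.923687441823573 = 0.5204497325964326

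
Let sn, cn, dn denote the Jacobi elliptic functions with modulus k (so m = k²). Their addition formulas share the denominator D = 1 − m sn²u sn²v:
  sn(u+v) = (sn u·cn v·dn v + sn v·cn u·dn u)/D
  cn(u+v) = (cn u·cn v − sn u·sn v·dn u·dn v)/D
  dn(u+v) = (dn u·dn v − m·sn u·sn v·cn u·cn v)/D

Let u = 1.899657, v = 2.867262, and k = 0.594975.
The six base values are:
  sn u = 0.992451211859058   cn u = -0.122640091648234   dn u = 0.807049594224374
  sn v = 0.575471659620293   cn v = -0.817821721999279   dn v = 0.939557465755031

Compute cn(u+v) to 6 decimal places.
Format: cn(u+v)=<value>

cn(u+v)=-0.376211

m = k² = 0.353995250625
D = 1 − m·sn²u·sn²v = 0.8845314666654431
cn(u+v) = (cn u·cn v − sn u·sn v·dn u·dn v)/D = -0.3327708515051628/0.8845314666654431 = -0.3762114340145085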